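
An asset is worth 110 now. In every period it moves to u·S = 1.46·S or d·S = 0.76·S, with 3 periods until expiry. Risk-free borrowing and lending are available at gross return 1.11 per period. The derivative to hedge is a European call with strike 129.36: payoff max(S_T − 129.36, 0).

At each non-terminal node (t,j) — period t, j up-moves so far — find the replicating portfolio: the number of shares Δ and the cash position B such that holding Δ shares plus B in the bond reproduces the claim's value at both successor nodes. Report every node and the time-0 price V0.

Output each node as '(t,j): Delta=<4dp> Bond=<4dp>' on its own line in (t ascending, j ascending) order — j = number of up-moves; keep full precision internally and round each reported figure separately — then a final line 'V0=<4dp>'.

Risk-neutral probability p* = (R−d)/(u−d) = (1.11−0.76)/(1.46−0.76) = 0.5000.
Payoff layer (t=3): V(3,0)=0.0000, V(3,1)=0.0000, V(3,2)=48.8418, V(3,3)=212.9750
Node (2,0) S=63.5360: V=(p*·0.0000+(1−p*)·0.0000)/1.11=0.0000; Δ=(0.0000−0.0000)/(92.7626−48.2874)=0.0000; B=V−Δ·S=0.0000
Node (2,1) S=122.0560: V=(p*·48.8418+(1−p*)·0.0000)/1.11=22.0008; Δ=(48.8418−0.0000)/(178.2018−92.7626)=0.5717; B=V−Δ·S=-47.7732
Node (2,2) S=234.4760: V=(p*·212.9750+(1−p*)·48.8418)/1.11=117.9355; Δ=(212.9750−48.8418)/(342.3350−178.2018)=1.0000; B=V−Δ·S=-116.5405
Node (1,0) S=83.6000: V=(p*·22.0008+(1−p*)·0.0000)/1.11=9.9103; Δ=(22.0008−0.0000)/(122.0560−63.5360)=0.3760; B=V−Δ·S=-21.5194
Node (1,1) S=160.6000: V=(p*·117.9355+(1−p*)·22.0008)/1.11=63.0343; Δ=(117.9355−22.0008)/(234.4760−122.0560)=0.8534; B=V−Δ·S=-74.0152
Node (0,0) S=110.0000: V=(p*·63.0343+(1−p*)·9.9103)/1.11=32.8579; Δ=(63.0343−9.9103)/(160.6000−83.6000)=0.6899; B=V−Δ·S=-43.0336
Self-financing check: at every node Δ·S+B equals the discounted successor values.

(0,0): Delta=0.6899 Bond=-43.0336
(1,0): Delta=0.3760 Bond=-21.5194
(1,1): Delta=0.8534 Bond=-74.0152
(2,0): Delta=0.0000 Bond=0.0000
(2,1): Delta=0.5717 Bond=-47.7732
(2,2): Delta=1.0000 Bond=-116.5405
V0=32.8579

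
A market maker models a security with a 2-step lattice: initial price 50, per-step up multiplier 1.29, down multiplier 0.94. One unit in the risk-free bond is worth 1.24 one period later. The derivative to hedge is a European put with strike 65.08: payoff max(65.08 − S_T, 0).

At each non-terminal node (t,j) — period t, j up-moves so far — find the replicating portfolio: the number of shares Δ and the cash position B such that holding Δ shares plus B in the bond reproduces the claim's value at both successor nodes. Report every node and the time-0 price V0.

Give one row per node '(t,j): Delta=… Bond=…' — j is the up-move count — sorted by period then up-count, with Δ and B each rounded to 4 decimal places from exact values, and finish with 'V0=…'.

(0,0): Delta=-0.2841 Bond=15.1896
(1,0): Delta=-1.0000 Bond=52.4839
(1,1): Delta=-0.1971 Bond=13.2270
V0=0.9862

The replicating-portfolio and risk-neutral prices coincide; use p* = (1.24−0.94)/(1.29−0.94) = 0.8571 for the latter.
Payoff layer (t=2): V(2,0)=20.9000, V(2,1)=4.4500, V(2,2)=0.0000
Node (1,0) S=47.0000: V=(p*·4.4500+(1−p*)·20.9000)/1.24=5.4839; Δ=(4.4500−20.9000)/(60.6300−44.1800)=-1.0000; B=V−Δ·S=52.4839
Node (1,1) S=64.5000: V=(p*·0.0000+(1−p*)·4.4500)/1.24=0.5127; Δ=(0.0000−4.4500)/(83.2050−60.6300)=-0.1971; B=V−Δ·S=13.2270
Node (0,0) S=50.0000: V=(p*·0.5127+(1−p*)·5.4839)/1.24=0.9862; Δ=(0.5127−5.4839)/(64.5000−47.0000)=-0.2841; B=V−Δ·S=15.1896
Each (Δ,B) replicates both successor values, so the strategy is self-financing and V0 is arbitrage-free.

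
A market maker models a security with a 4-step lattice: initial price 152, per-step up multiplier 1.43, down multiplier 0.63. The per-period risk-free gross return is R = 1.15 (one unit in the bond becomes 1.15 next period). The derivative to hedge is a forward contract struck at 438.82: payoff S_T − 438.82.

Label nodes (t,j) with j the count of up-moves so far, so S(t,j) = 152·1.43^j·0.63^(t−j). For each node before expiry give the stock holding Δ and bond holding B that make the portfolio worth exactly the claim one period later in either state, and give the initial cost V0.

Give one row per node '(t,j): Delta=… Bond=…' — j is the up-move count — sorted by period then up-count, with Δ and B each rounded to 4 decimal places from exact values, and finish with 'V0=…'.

(0,0): Delta=1.0000 Bond=-250.8968
(1,0): Delta=1.0000 Bond=-288.5313
(1,1): Delta=1.0000 Bond=-288.5313
(2,0): Delta=1.0000 Bond=-331.8110
(2,1): Delta=1.0000 Bond=-331.8110
(2,2): Delta=1.0000 Bond=-331.8110
(3,0): Delta=1.0000 Bond=-381.5826
(3,1): Delta=1.0000 Bond=-381.5826
(3,2): Delta=1.0000 Bond=-381.5826
(3,3): Delta=1.0000 Bond=-381.5826
V0=-98.8968

Under the risk-neutral measure, an up-move has probability p* = (R−d)/(u−d) = 0.6500 and values discount at R = 1.15.
Terminal payoffs: V(4,0)=-414.8755, V(4,1)=-384.4698, V(4,2)=-315.4536, V(4,3)=-158.7979, V(4,4)=196.7856
  t=3,j=0: stock 38.0071 → up 54.3502 (V=-384.4698), down 23.9445 (V=-414.8755). Price -343.5755; hedge Δ=1.0000, bond B=-381.5826.
  t=3,j=1: stock 86.2702 → up 123.3664 (V=-315.4536), down 54.3502 (V=-384.4698). Price -295.3124; hedge Δ=1.0000, bond B=-381.5826.
  t=3,j=2: stock 195.8196 → up 280.0221 (V=-158.7979), down 123.3664 (V=-315.4536). Price -185.7630; hedge Δ=1.0000, bond B=-381.5826.
  t=3,j=3: stock 444.4795 → up 635.6056 (V=196.7856), down 280.0221 (V=-158.7979). Price 62.8969; hedge Δ=1.0000, bond B=-381.5826.
  t=2,j=0: stock 60.3288 → up 86.2702 (V=-295.3124), down 38.0071 (V=-343.5755). Price -271.4822; hedge Δ=1.0000, bond B=-331.8110.
  t=2,j=1: stock 136.9368 → up 195.8196 (V=-185.7630), down 86.2702 (V=-295.3124). Price -194.8742; hedge Δ=1.0000, bond B=-331.8110.
  t=2,j=2: stock 310.8248 → up 444.4795 (V=62.8969), down 195.8196 (V=-185.7630). Price -20.9862; hedge Δ=1.0000, bond B=-331.8110.
  t=1,j=0: stock 95.7600 → up 136.9368 (V=-194.8742), down 60.3288 (V=-271.4822). Price -192.7713; hedge Δ=1.0000, bond B=-288.5313.
  t=1,j=1: stock 217.3600 → up 310.8248 (V=-20.9862), down 136.9368 (V=-194.8742). Price -71.1713; hedge Δ=1.0000, bond B=-288.5313.
  t=0,j=0: stock 152.0000 → up 217.3600 (V=-71.1713), down 95.7600 (V=-192.7713). Price -98.8968; hedge Δ=1.0000, bond B=-250.8968.
The time-0 hedge costs -98.8968, which is the no-arbitrage price.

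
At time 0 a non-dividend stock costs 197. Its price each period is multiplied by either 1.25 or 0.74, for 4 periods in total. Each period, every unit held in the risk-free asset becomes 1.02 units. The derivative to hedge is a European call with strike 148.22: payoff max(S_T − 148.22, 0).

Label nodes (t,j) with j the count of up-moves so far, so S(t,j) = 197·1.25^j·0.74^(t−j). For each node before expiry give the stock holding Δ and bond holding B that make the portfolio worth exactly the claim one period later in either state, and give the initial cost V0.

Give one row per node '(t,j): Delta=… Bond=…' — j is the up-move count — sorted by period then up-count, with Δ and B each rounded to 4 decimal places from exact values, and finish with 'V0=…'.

(0,0): Delta=0.8128 Bond=-87.6351
(1,0): Delta=0.5829 Bond=-55.8704
(1,1): Delta=0.9246 Bond=-116.9200
(2,0): Delta=0.1990 Bond=-15.5726
(2,1): Delta=0.7696 Bond=-91.0075
(2,2): Delta=1.0000 Bond=-142.4644
(3,0): Delta=0.0000 Bond=0.0000
(3,1): Delta=0.2957 Bond=-28.9316
(3,2): Delta=1.0000 Bond=-145.3137
(3,3): Delta=1.0000 Bond=-145.3137
V0=72.4873

The replicating-portfolio and risk-neutral prices coincide; use p* = (1.02−0.74)/(1.25−0.74) = 0.5490 for the latter.
Payoff layer (t=4): V(4,0)=0.0000, V(4,1)=0.0000, V(4,2)=20.3381, V(4,3)=136.5066, V(4,4)=332.7370
Node (3,0) S=79.8291: V=(p*·0.0000+(1−p*)·0.0000)/1.02=0.0000; Δ=(0.0000−0.0000)/(99.7864−59.0736)=0.0000; B=V−Δ·S=0.0000
Node (3,1) S=134.8465: V=(p*·20.3381+(1−p*)·0.0000)/1.02=10.9471; Δ=(20.3381−0.0000)/(168.5581−99.7864)=0.2957; B=V−Δ·S=-28.9316
Node (3,2) S=227.7812: V=(p*·136.5066+(1−p*)·20.3381)/1.02=82.4675; Δ=(136.5066−20.3381)/(284.7266−168.5581)=1.0000; B=V−Δ·S=-145.3137
Node (3,3) S=384.7656: V=(p*·332.7370+(1−p*)·136.5066)/1.02=239.4519; Δ=(332.7370−136.5066)/(480.9570−284.7266)=1.0000; B=V−Δ·S=-145.3137
Node (2,0) S=107.8772: V=(p*·10.9471+(1−p*)·0.0000)/1.02=5.8923; Δ=(10.9471−0.0000)/(134.8465−79.8291)=0.1990; B=V−Δ·S=-15.5726
Node (2,1) S=182.2250: V=(p*·82.4675+(1−p*)·10.9471)/1.02=49.2286; Δ=(82.4675−10.9471)/(227.7812−134.8465)=0.7696; B=V−Δ·S=-91.0075
Node (2,2) S=307.8125: V=(p*·239.4519+(1−p*)·82.4675)/1.02=165.3481; Δ=(239.4519−82.4675)/(384.7656−227.7812)=1.0000; B=V−Δ·S=-142.4644
Node (1,0) S=145.7800: V=(p*·49.2286+(1−p*)·5.8923)/1.02=29.1028; Δ=(49.2286−5.8923)/(182.2250−107.8772)=0.5829; B=V−Δ·S=-55.8704
Node (1,1) S=246.2500: V=(p*·165.3481+(1−p*)·49.2286)/1.02=110.7652; Δ=(165.3481−49.2286)/(307.8125−182.2250)=0.9246; B=V−Δ·S=-116.9200
Node (0,0) S=197.0000: V=(p*·110.7652+(1−p*)·29.1028)/1.02=72.4873; Δ=(110.7652−29.1028)/(246.2500−145.7800)=0.8128; B=V−Δ·S=-87.6351
The time-0 hedge costs 72.4873, which is the no-arbitrage price.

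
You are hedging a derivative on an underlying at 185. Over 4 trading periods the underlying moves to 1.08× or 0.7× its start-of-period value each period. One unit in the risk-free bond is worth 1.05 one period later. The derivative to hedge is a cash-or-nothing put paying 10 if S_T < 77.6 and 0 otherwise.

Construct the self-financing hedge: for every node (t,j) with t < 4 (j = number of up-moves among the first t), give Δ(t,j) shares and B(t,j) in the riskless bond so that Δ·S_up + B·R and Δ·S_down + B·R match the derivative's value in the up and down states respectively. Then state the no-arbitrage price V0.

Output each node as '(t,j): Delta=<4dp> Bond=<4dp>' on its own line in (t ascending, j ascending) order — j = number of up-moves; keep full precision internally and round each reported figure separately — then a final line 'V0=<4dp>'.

The replicating-portfolio and risk-neutral prices coincide; use p* = (1.05−0.7)/(1.08−0.7) = 0.9211 for the latter.
Terminal values V(4,·): V(4,0)=10.0000, V(4,1)=10.0000, V(4,2)=0.0000, V(4,3)=0.0000, V(4,4)=0.0000
(3,0): S=63.4550. Δ = (V_up−V_dn)/(S_up−S_dn) = (10.0000−10.0000)/(68.5314−44.4185) = 0.0000. V = [p*·10.0000 + (1−p*)·10.0000]/1.05 = 9.5238. B = V − Δ·S = 9.5238.
(3,1): S=97.9020. Δ = (V_up−V_dn)/(S_up−S_dn) = (0.0000−10.0000)/(105.7342−68.5314) = -0.2688. V = [p*·0.0000 + (1−p*)·10.0000]/1.05 = 0.7519. B = V − Δ·S = 27.0677.
(3,2): S=151.0488. Δ = (V_up−V_dn)/(S_up−S_dn) = (0.0000−0.0000)/(163.1327−105.7342) = 0.0000. V = [p*·0.0000 + (1−p*)·0.0000]/1.05 = 0.0000. B = V − Δ·S = 0.0000.
(3,3): S=233.0467. Δ = (V_up−V_dn)/(S_up−S_dn) = (0.0000−0.0000)/(251.6905−163.1327) = 0.0000. V = [p*·0.0000 + (1−p*)·0.0000]/1.05 = 0.0000. B = V − Δ·S = 0.0000.
(2,0): S=90.6500. Δ = (V_up−V_dn)/(S_up−S_dn) = (0.7519−9.5238)/(97.9020−63.4550) = -0.2547. V = [p*·0.7519 + (1−p*)·9.5238]/1.05 = 1.3756. B = V − Δ·S = 24.4596.
(2,1): S=139.8600. Δ = (V_up−V_dn)/(S_up−S_dn) = (0.0000−0.7519)/(151.0488−97.9020) = -0.0141. V = [p*·0.0000 + (1−p*)·0.7519]/1.05 = 0.0565. B = V − Δ·S = 2.0352.
(2,2): S=215.7840. Δ = (V_up−V_dn)/(S_up−S_dn) = (0.0000−0.0000)/(233.0467−151.0488) = 0.0000. V = [p*·0.0000 + (1−p*)·0.0000]/1.05 = 0.0000. B = V − Δ·S = 0.0000.
(1,0): S=129.5000. Δ = (V_up−V_dn)/(S_up−S_dn) = (0.0565−1.3756)/(139.8600−90.6500) = -0.0268. V = [p*·0.0565 + (1−p*)·1.3756]/1.05 = 0.1530. B = V − Δ·S = 3.6243.
(1,1): S=199.8000. Δ = (V_up−V_dn)/(S_up−S_dn) = (0.0000−0.0565)/(215.7840−139.8600) = -0.0007. V = [p*·0.0000 + (1−p*)·0.0565]/1.05 = 0.0043. B = V − Δ·S = 0.1530.
(0,0): S=185.0000. Δ = (V_up−V_dn)/(S_up−S_dn) = (0.0043−0.1530)/(199.8000−129.5000) = -0.0021. V = [p*·0.0043 + (1−p*)·0.1530]/1.05 = 0.0152. B = V − Δ·S = 0.4067.
Root portfolio cost Δ·185+B reproduces V0=0.0152.

(0,0): Delta=-0.0021 Bond=0.4067
(1,0): Delta=-0.0268 Bond=3.6243
(1,1): Delta=-0.0007 Bond=0.1530
(2,0): Delta=-0.2547 Bond=24.4596
(2,1): Delta=-0.0141 Bond=2.0352
(2,2): Delta=0.0000 Bond=0.0000
(3,0): Delta=0.0000 Bond=9.5238
(3,1): Delta=-0.2688 Bond=27.0677
(3,2): Delta=0.0000 Bond=0.0000
(3,3): Delta=0.0000 Bond=0.0000
V0=0.0152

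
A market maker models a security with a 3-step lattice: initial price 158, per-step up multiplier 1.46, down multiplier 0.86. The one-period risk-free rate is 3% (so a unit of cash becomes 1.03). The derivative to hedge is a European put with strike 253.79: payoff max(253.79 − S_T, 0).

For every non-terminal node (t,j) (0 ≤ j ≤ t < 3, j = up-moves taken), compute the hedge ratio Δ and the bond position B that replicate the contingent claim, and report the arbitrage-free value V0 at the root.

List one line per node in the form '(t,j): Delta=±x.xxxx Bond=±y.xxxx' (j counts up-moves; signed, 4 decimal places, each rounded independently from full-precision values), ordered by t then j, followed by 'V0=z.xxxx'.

(0,0): Delta=-0.6939 Bond=194.5108
(1,0): Delta=-0.8790 Bond=225.4974
(1,1): Delta=-0.4182 Bond=136.7283
(2,0): Delta=-1.0000 Bond=246.3981
(2,1): Delta=-0.6988 Bond=196.5072
(2,2): Delta=0.0000 Bond=0.0000
V0=84.8691

Risk-neutral probability p* = (R−d)/(u−d) = (1.03−0.86)/(1.46−0.86) = 0.2833.
Payoff layer (t=3): V(3,0)=153.2932, V(3,1)=83.1791, V(3,2)=0.0000, V(3,3)=0.0000
(2,0): S=116.8568. Δ = (V_up−V_dn)/(S_up−S_dn) = (83.1791−153.2932)/(170.6109−100.4968) = -1.0000. V = [p*·83.1791 + (1−p*)·153.2932]/1.03 = 129.5413. B = V − Δ·S = 246.3981.
(2,1): S=198.3848. Δ = (V_up−V_dn)/(S_up−S_dn) = (0.0000−83.1791)/(289.6418−170.6109) = -0.6988. V = [p*·0.0000 + (1−p*)·83.1791]/1.03 = 57.8754. B = V − Δ·S = 196.5072.
(2,2): S=336.7928. Δ = (V_up−V_dn)/(S_up−S_dn) = (0.0000−0.0000)/(491.7175−289.6418) = 0.0000. V = [p*·0.0000 + (1−p*)·0.0000]/1.03 = 0.0000. B = V − Δ·S = 0.0000.
(1,0): S=135.8800. Δ = (V_up−V_dn)/(S_up−S_dn) = (57.8754−129.5413)/(198.3848−116.8568) = -0.8790. V = [p*·57.8754 + (1−p*)·129.5413]/1.03 = 106.0543. B = V − Δ·S = 225.4974.
(1,1): S=230.6800. Δ = (V_up−V_dn)/(S_up−S_dn) = (0.0000−57.8754)/(336.7928−198.3848) = -0.4182. V = [p*·0.0000 + (1−p*)·57.8754]/1.03 = 40.2693. B = V − Δ·S = 136.7283.
(0,0): S=158.0000. Δ = (V_up−V_dn)/(S_up−S_dn) = (40.2693−106.0543)/(230.6800−135.8800) = -0.6939. V = [p*·40.2693 + (1−p*)·106.0543]/1.03 = 84.8691. B = V − Δ·S = 194.5108.
Each (Δ,B) replicates both successor values, so the strategy is self-financing and V0 is arbitrage-free.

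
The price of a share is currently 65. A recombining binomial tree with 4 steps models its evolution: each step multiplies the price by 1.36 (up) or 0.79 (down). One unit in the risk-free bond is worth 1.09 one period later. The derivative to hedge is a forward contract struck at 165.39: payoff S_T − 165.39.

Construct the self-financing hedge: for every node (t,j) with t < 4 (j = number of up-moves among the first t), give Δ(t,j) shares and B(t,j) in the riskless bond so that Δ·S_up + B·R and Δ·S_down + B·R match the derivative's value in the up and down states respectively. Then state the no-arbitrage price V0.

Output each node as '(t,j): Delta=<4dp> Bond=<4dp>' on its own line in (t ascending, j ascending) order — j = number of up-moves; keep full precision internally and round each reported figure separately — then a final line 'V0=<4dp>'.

(0,0): Delta=1.0000 Bond=-117.1664
(1,0): Delta=1.0000 Bond=-127.7114
(1,1): Delta=1.0000 Bond=-127.7114
(2,0): Delta=1.0000 Bond=-139.2055
(2,1): Delta=1.0000 Bond=-139.2055
(2,2): Delta=1.0000 Bond=-139.2055
(3,0): Delta=1.0000 Bond=-151.7339
(3,1): Delta=1.0000 Bond=-151.7339
(3,2): Delta=1.0000 Bond=-151.7339
(3,3): Delta=1.0000 Bond=-151.7339
V0=-52.1664

Risk-neutral probability p* = (R−d)/(u−d) = (1.09−0.79)/(1.36−0.79) = 0.5263.
Payoff layer (t=4): V(4,0)=-140.0724, V(4,1)=-121.8054, V(4,2)=-90.3582, V(4,3)=-36.2213, V(4,4)=56.9763
Node (3,0) S=32.0475: V=(p*·-121.8054+(1−p*)·-140.0724)/1.09=-119.6864; Δ=(-121.8054−-140.0724)/(43.5846−25.3176)=1.0000; B=V−Δ·S=-151.7339
Node (3,1) S=55.1704: V=(p*·-90.3582+(1−p*)·-121.8054)/1.09=-96.5635; Δ=(-90.3582−-121.8054)/(75.0318−43.5846)=1.0000; B=V−Δ·S=-151.7339
Node (3,2) S=94.9770: V=(p*·-36.2213+(1−p*)·-90.3582)/1.09=-56.7570; Δ=(-36.2213−-90.3582)/(129.1687−75.0318)=1.0000; B=V−Δ·S=-151.7339
Node (3,3) S=163.5046: V=(p*·56.9763+(1−p*)·-36.2213)/1.09=11.7707; Δ=(56.9763−-36.2213)/(222.3663−129.1687)=1.0000; B=V−Δ·S=-151.7339
Node (2,0) S=40.5665: V=(p*·-96.5635+(1−p*)·-119.6864)/1.09=-98.6390; Δ=(-96.5635−-119.6864)/(55.1704−32.0475)=1.0000; B=V−Δ·S=-139.2055
Node (2,1) S=69.8360: V=(p*·-56.7570+(1−p*)·-96.5635)/1.09=-69.3695; Δ=(-56.7570−-96.5635)/(94.9770−55.1704)=1.0000; B=V−Δ·S=-139.2055
Node (2,2) S=120.2240: V=(p*·11.7707+(1−p*)·-56.7570)/1.09=-18.9815; Δ=(11.7707−-56.7570)/(163.5046−94.9770)=1.0000; B=V−Δ·S=-139.2055
Node (1,0) S=51.3500: V=(p*·-69.3695+(1−p*)·-98.6390)/1.09=-76.3614; Δ=(-69.3695−-98.6390)/(69.8360−40.5665)=1.0000; B=V−Δ·S=-127.7114
Node (1,1) S=88.4000: V=(p*·-18.9815+(1−p*)·-69.3695)/1.09=-39.3114; Δ=(-18.9815−-69.3695)/(120.2240−69.8360)=1.0000; B=V−Δ·S=-127.7114
Node (0,0) S=65.0000: V=(p*·-39.3114+(1−p*)·-76.3614)/1.09=-52.1664; Δ=(-39.3114−-76.3614)/(88.4000−51.3500)=1.0000; B=V−Δ·S=-117.1664
The time-0 hedge costs -52.1664, which is the no-arbitrage price.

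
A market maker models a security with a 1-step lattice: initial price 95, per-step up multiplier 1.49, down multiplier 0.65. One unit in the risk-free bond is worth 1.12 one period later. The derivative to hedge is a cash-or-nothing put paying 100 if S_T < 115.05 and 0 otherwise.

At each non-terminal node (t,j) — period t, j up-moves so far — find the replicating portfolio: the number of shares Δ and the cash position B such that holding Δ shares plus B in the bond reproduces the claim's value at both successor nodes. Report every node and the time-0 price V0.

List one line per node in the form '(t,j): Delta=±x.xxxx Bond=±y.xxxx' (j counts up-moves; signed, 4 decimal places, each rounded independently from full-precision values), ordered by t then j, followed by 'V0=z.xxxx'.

(0,0): Delta=-1.2531 Bond=158.3759
V0=39.3282

No-arbitrage ⇒ martingale measure with p* = (R−d)/(u−d) = 0.5595.
Terminal payoffs: V(1,0)=100.0000, V(1,1)=0.0000
  t=0,j=0: stock 95.0000 → up 141.5500 (V=0.0000), down 61.7500 (V=100.0000). Price 39.3282; hedge Δ=-1.2531, bond B=158.3759.
Root portfolio cost Δ·95+B reproduces V0=39.3282.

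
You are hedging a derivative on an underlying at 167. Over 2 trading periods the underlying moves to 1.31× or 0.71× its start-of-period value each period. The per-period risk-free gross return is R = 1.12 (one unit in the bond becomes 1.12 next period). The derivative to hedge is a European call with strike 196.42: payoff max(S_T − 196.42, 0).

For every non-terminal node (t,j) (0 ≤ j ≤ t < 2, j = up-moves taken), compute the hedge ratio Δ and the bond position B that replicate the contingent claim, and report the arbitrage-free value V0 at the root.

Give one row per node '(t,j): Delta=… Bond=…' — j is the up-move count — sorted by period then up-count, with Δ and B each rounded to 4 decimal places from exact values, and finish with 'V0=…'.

(0,0): Delta=0.5490 Bond=-58.1245
(1,0): Delta=0.0000 Bond=0.0000
(1,1): Delta=0.6869 Bond=-95.2675
V0=33.5649

Under the risk-neutral measure, an up-move has probability p* = (R−d)/(u−d) = 0.6833 and values discount at R = 1.12.
At expiry t=2: V(2,0)=0.0000, V(2,1)=0.0000, V(2,2)=90.1687
(1,0): S=118.5700. Δ = (V_up−V_dn)/(S_up−S_dn) = (0.0000−0.0000)/(155.3267−84.1847) = 0.0000. V = [p*·0.0000 + (1−p*)·0.0000]/1.12 = 0.0000. B = V − Δ·S = 0.0000.
(1,1): S=218.7700. Δ = (V_up−V_dn)/(S_up−S_dn) = (90.1687−0.0000)/(286.5887−155.3267) = 0.6869. V = [p*·90.1687 + (1−p*)·0.0000]/1.12 = 55.0136. B = V − Δ·S = -95.2675.
(0,0): S=167.0000. Δ = (V_up−V_dn)/(S_up−S_dn) = (55.0136−0.0000)/(218.7700−118.5700) = 0.5490. V = [p*·55.0136 + (1−p*)·0.0000]/1.12 = 33.5649. B = V − Δ·S = -58.1245.
Root portfolio cost Δ·167+B reproduces V0=33.5649.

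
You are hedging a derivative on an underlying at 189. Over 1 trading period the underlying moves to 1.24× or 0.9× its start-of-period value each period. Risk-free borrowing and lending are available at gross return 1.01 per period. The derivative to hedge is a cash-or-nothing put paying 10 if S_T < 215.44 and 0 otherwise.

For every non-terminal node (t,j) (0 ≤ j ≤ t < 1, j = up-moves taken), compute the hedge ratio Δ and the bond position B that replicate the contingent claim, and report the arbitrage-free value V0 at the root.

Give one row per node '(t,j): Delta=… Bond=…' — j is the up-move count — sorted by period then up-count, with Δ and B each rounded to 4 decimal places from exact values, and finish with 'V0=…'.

(0,0): Delta=-0.1556 Bond=36.1095
V0=6.6977

Under the risk-neutral measure, an up-move has probability p* = (R−d)/(u−d) = 0.3235 and values discount at R = 1.01.
Terminal values V(1,·): V(1,0)=10.0000, V(1,1)=0.0000
Node (0,0) S=189.0000: V=(p*·0.0000+(1−p*)·10.0000)/1.01=6.6977; Δ=(0.0000−10.0000)/(234.3600−170.1000)=-0.1556; B=V−Δ·S=36.1095
The time-0 hedge costs 6.6977, which is the no-arbitrage price.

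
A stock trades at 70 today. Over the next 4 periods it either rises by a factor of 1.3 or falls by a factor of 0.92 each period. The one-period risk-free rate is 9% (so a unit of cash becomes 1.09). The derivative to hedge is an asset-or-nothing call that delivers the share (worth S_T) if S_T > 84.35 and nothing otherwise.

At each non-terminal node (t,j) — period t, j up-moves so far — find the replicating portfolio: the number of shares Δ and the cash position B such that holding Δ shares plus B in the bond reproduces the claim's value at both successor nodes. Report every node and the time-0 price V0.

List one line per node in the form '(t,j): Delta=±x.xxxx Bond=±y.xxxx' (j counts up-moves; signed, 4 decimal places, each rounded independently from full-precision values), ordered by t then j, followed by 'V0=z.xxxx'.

No-arbitrage ⇒ martingale measure with p* = (R−d)/(u−d) = 0.4474.
Payoff layer (t=4): V(4,0)=0.0000, V(4,1)=0.0000, V(4,2)=100.1291, V(4,3)=141.4868, V(4,4)=199.9270
  t=3,j=0: stock 54.5082 → up 70.8606 (V=0.0000), down 50.1475 (V=0.0000). Price 0.0000; hedge Δ=0.0000, bond B=0.0000.
  t=3,j=1: stock 77.0224 → up 100.1291 (V=100.1291), down 70.8606 (V=0.0000). Price 41.0960; hedge Δ=3.4211, bond B=-222.4017.
  t=3,j=2: stock 108.8360 → up 141.4868 (V=141.4868), down 100.1291 (V=100.1291). Price 108.8360; hedge Δ=1.0000, bond B=0.0000.
  t=3,j=3: stock 153.7900 → up 199.9270 (V=199.9270), down 141.4868 (V=141.4868). Price 153.7900; hedge Δ=1.0000, bond B=0.0000.
  t=2,j=0: stock 59.2480 → up 77.0224 (V=41.0960), down 54.5082 (V=0.0000). Price 16.8670; hedge Δ=1.8253, bond B=-91.2803.
  t=2,j=1: stock 83.7200 → up 108.8360 (V=108.8360), down 77.0224 (V=41.0960). Price 65.5052; hedge Δ=2.1293, bond B=-112.7580.
  t=2,j=2: stock 118.3000 → up 153.7900 (V=153.7900), down 108.8360 (V=108.8360). Price 118.3000; hedge Δ=1.0000, bond B=0.0000.
  t=1,j=0: stock 64.4000 → up 83.7200 (V=65.5052), down 59.2480 (V=16.8670). Price 35.4369; hedge Δ=1.9875, bond B=-92.5585.
  t=1,j=1: stock 91.0000 → up 118.3000 (V=118.3000), down 83.7200 (V=65.5052). Price 81.7651; hedge Δ=1.5267, bond B=-57.1685.
  t=0,j=0: stock 70.0000 → up 91.0000 (V=81.7651), down 64.4000 (V=35.4369). Price 51.5254; hedge Δ=1.7417, bond B=-70.3909.
The time-0 hedge costs 51.5254, which is the no-arbitrage price.

(0,0): Delta=1.7417 Bond=-70.3909
(1,0): Delta=1.9875 Bond=-92.5585
(1,1): Delta=1.5267 Bond=-57.1685
(2,0): Delta=1.8253 Bond=-91.2803
(2,1): Delta=2.1293 Bond=-112.7580
(2,2): Delta=1.0000 Bond=0.0000
(3,0): Delta=0.0000 Bond=0.0000
(3,1): Delta=3.4211 Bond=-222.4017
(3,2): Delta=1.0000 Bond=0.0000
(3,3): Delta=1.0000 Bond=0.0000
V0=51.5254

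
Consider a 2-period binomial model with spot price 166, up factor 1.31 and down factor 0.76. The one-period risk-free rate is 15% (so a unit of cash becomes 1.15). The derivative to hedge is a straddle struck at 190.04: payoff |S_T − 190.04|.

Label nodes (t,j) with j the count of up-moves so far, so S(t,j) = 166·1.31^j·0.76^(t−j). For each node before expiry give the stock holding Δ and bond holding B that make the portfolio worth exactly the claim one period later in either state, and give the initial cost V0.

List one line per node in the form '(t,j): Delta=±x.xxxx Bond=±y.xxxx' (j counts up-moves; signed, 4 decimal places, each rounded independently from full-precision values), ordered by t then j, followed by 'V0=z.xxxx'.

Under the risk-neutral measure, an up-move has probability p* = (R−d)/(u−d) = 0.7091 and values discount at R = 1.15.
Terminal values V(2,·): V(2,0)=94.1584, V(2,1)=24.7704, V(2,2)=94.8326
  t=1,j=0: stock 126.1600 → up 165.2696 (V=24.7704), down 95.8816 (V=94.1584). Price 39.0922; hedge Δ=-1.0000, bond B=165.2522.
  t=1,j=1: stock 217.4600 → up 284.8726 (V=94.8326), down 165.2696 (V=24.7704). Price 64.7399; hedge Δ=0.5858, bond B=-62.6459.
  t=0,j=0: stock 166.0000 → up 217.4600 (V=64.7399), down 126.1600 (V=39.0922). Price 49.8076; hedge Δ=0.2809, bond B=3.1754.
Check: Δ(0,0)·S0 + B(0,0) = 49.8076 = V0.

(0,0): Delta=0.2809 Bond=3.1754
(1,0): Delta=-1.0000 Bond=165.2522
(1,1): Delta=0.5858 Bond=-62.6459
V0=49.8076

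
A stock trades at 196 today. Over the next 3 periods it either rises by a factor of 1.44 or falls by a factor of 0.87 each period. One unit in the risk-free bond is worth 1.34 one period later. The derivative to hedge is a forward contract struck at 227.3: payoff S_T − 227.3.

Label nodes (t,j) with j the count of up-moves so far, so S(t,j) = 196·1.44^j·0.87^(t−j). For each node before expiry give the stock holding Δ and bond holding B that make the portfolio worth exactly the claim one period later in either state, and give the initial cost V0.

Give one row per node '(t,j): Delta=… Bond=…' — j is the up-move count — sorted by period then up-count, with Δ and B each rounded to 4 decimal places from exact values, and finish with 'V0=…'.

Under the risk-neutral measure, an up-move has probability p* = (R−d)/(u−d) = 0.8246 and values discount at R = 1.34.
Terminal payoffs: V(3,0)=-98.2334, V(3,1)=-13.6725, V(3,2)=126.2903, V(3,3)=357.9529
  t=2,j=0: stock 148.3524 → up 213.6275 (V=-13.6725), down 129.0666 (V=-98.2334). Price -21.2745; hedge Δ=1.0000, bond B=-169.6269.
  t=2,j=1: stock 245.5488 → up 353.5903 (V=126.2903), down 213.6275 (V=-13.6725). Price 75.9219; hedge Δ=1.0000, bond B=-169.6269.
  t=2,j=2: stock 406.4256 → up 585.2529 (V=357.9529), down 353.5903 (V=126.2903). Price 236.7987; hedge Δ=1.0000, bond B=-169.6269.
  t=1,j=0: stock 170.5200 → up 245.5488 (V=75.9219), down 148.3524 (V=-21.2745). Price 43.9328; hedge Δ=1.0000, bond B=-126.5872.
  t=1,j=1: stock 282.2400 → up 406.4256 (V=236.7987), down 245.5488 (V=75.9219). Price 155.6528; hedge Δ=1.0000, bond B=-126.5872.
  t=0,j=0: stock 196.0000 → up 282.2400 (V=155.6528), down 170.5200 (V=43.9328). Price 101.5319; hedge Δ=1.0000, bond B=-94.4681.
The time-0 hedge costs 101.5319, which is the no-arbitrage price.

(0,0): Delta=1.0000 Bond=-94.4681
(1,0): Delta=1.0000 Bond=-126.5872
(1,1): Delta=1.0000 Bond=-126.5872
(2,0): Delta=1.0000 Bond=-169.6269
(2,1): Delta=1.0000 Bond=-169.6269
(2,2): Delta=1.0000 Bond=-169.6269
V0=101.5319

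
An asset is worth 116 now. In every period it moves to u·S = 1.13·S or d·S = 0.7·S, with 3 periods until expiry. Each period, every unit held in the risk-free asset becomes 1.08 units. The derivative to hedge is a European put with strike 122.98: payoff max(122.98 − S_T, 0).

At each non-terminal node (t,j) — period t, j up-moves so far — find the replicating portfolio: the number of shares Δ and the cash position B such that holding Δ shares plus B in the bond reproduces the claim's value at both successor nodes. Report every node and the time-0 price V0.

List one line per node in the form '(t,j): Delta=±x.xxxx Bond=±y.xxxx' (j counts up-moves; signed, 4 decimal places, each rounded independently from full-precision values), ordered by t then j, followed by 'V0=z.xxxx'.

No-arbitrage ⇒ martingale measure with p* = (R−d)/(u−d) = 0.8837.
Terminal values V(3,·): V(3,0)=83.1920, V(3,1)=58.7508, V(3,2)=19.2957, V(3,3)=0.0000
(2,0): S=56.8400. Δ = (V_up−V_dn)/(S_up−S_dn) = (58.7508−83.1920)/(64.2292−39.7880) = -1.0000. V = [p*·58.7508 + (1−p*)·83.1920]/1.08 = 57.0304. B = V − Δ·S = 113.8704.
(2,1): S=91.7560. Δ = (V_up−V_dn)/(S_up−S_dn) = (19.2957−58.7508)/(103.6843−64.2292) = -1.0000. V = [p*·19.2957 + (1−p*)·58.7508]/1.08 = 22.1144. B = V − Δ·S = 113.8704.
(2,2): S=148.1204. Δ = (V_up−V_dn)/(S_up−S_dn) = (0.0000−19.2957)/(167.3761−103.6843) = -0.3030. V = [p*·0.0000 + (1−p*)·19.2957]/1.08 = 2.0775. B = V − Δ·S = 46.9513.
(1,0): S=81.2000. Δ = (V_up−V_dn)/(S_up−S_dn) = (22.1144−57.0304)/(91.7560−56.8400) = -1.0000. V = [p*·22.1144 + (1−p*)·57.0304]/1.08 = 24.2355. B = V − Δ·S = 105.4355.
(1,1): S=131.0800. Δ = (V_up−V_dn)/(S_up−S_dn) = (2.0775−22.1144)/(148.1204−91.7560) = -0.3555. V = [p*·2.0775 + (1−p*)·22.1144]/1.08 = 4.0809. B = V − Δ·S = 50.6783.
(0,0): S=116.0000. Δ = (V_up−V_dn)/(S_up−S_dn) = (4.0809−24.2355)/(131.0800−81.2000) = -0.4041. V = [p*·4.0809 + (1−p*)·24.2355]/1.08 = 5.9486. B = V − Δ·S = 52.8198.
Self-financing check: at every node Δ·S+B equals the discounted successor values.

(0,0): Delta=-0.4041 Bond=52.8198
(1,0): Delta=-1.0000 Bond=105.4355
(1,1): Delta=-0.3555 Bond=50.6783
(2,0): Delta=-1.0000 Bond=113.8704
(2,1): Delta=-1.0000 Bond=113.8704
(2,2): Delta=-0.3030 Bond=46.9513
V0=5.9486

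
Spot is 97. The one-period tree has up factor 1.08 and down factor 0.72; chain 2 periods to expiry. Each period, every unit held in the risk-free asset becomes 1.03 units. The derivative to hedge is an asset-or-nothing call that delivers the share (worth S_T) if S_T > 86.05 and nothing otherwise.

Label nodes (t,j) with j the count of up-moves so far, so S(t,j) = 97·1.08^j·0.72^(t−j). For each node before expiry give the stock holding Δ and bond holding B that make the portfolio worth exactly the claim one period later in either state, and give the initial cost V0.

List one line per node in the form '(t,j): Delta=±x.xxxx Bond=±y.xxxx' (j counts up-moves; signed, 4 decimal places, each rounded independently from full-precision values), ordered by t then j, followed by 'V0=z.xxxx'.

Since d<R<u, set p* = (R−d)/(u−d) = 0.8611; price each node as the discounted p*-expectation of its children.
Terminal payoffs: V(2,0)=0.0000, V(2,1)=0.0000, V(2,2)=113.1408
Node (1,0) S=69.8400: V=(p*·0.0000+(1−p*)·0.0000)/1.03=0.0000; Δ=(0.0000−0.0000)/(75.4272−50.2848)=0.0000; B=V−Δ·S=0.0000
Node (1,1) S=104.7600: V=(p*·113.1408+(1−p*)·0.0000)/1.03=94.5891; Δ=(113.1408−0.0000)/(113.1408−75.4272)=3.0000; B=V−Δ·S=-219.6909
Node (0,0) S=97.0000: V=(p*·94.5891+(1−p*)·0.0000)/1.03=79.0794; Δ=(94.5891−0.0000)/(104.7600−69.8400)=2.7087; B=V−Δ·S=-183.6682
Self-financing check: at every node Δ·S+B equals the discounted successor values.

(0,0): Delta=2.7087 Bond=-183.6682
(1,0): Delta=0.0000 Bond=0.0000
(1,1): Delta=3.0000 Bond=-219.6909
V0=79.0794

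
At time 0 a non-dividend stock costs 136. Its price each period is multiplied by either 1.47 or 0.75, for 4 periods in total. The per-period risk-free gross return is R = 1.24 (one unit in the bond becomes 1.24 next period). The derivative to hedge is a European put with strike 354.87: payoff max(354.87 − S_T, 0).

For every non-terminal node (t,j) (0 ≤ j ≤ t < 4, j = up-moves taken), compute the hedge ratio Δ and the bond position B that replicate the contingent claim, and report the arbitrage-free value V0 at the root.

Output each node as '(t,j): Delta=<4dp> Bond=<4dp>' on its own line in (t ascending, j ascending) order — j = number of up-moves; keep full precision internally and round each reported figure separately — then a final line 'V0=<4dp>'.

Risk-neutral probability p* = (R−d)/(u−d) = (1.24−0.75)/(1.47−0.75) = 0.6806.
Payoff layer (t=4): V(4,0)=311.8388, V(4,1)=270.5288, V(4,2)=189.5612, V(4,3)=30.8647, V(4,4)=0.0000
Node (3,0) S=57.3750: V=(p*·270.5288+(1−p*)·311.8388)/1.24=228.8105; Δ=(270.5288−311.8388)/(84.3413−43.0312)=-1.0000; B=V−Δ·S=286.1855
Node (3,1) S=112.4550: V=(p*·189.5612+(1−p*)·270.5288)/1.24=173.7305; Δ=(189.5612−270.5288)/(165.3089−84.3413)=-1.0000; B=V−Δ·S=286.1855
Node (3,2) S=220.4118: V=(p*·30.8647+(1−p*)·189.5612)/1.24=65.7737; Δ=(30.8647−189.5612)/(324.0053−165.3088)=-1.0000; B=V−Δ·S=286.1855
Node (3,3) S=432.0071: V=(p*·0.0000+(1−p*)·30.8647)/1.24=7.9512; Δ=(0.0000−30.8647)/(635.0505−324.0053)=-0.0992; B=V−Δ·S=50.8188
Node (2,0) S=76.5000: V=(p*·173.7305+(1−p*)·228.8105)/1.24=154.2947; Δ=(173.7305−228.8105)/(112.4550−57.3750)=-1.0000; B=V−Δ·S=230.7947
Node (2,1) S=149.9400: V=(p*·65.7737+(1−p*)·173.7305)/1.24=80.8547; Δ=(65.7737−173.7305)/(220.4118−112.4550)=-1.0000; B=V−Δ·S=230.7947
Node (2,2) S=293.8824: V=(p*·7.9512+(1−p*)·65.7737)/1.24=21.3083; Δ=(7.9512−65.7737)/(432.0071−220.4118)=-0.2733; B=V−Δ·S=101.6173
Node (1,0) S=102.0000: V=(p*·80.8547+(1−p*)·154.2947)/1.24=84.1248; Δ=(80.8547−154.2947)/(149.9400−76.5000)=-1.0000; B=V−Δ·S=186.1248
Node (1,1) S=199.9200: V=(p*·21.3083+(1−p*)·80.8547)/1.24=32.5243; Δ=(21.3083−80.8547)/(293.8824−149.9400)=-0.4137; B=V−Δ·S=115.2276
Node (0,0) S=136.0000: V=(p*·32.5243+(1−p*)·84.1248)/1.24=39.5224; Δ=(32.5243−84.1248)/(199.9200−102.0000)=-0.5270; B=V−Δ·S=111.1898
Each (Δ,B) replicates both successor values, so the strategy is self-financing and V0 is arbitrage-free.

(0,0): Delta=-0.5270 Bond=111.1898
(1,0): Delta=-1.0000 Bond=186.1248
(1,1): Delta=-0.4137 Bond=115.2276
(2,0): Delta=-1.0000 Bond=230.7947
(2,1): Delta=-1.0000 Bond=230.7947
(2,2): Delta=-0.2733 Bond=101.6173
(3,0): Delta=-1.0000 Bond=286.1855
(3,1): Delta=-1.0000 Bond=286.1855
(3,2): Delta=-1.0000 Bond=286.1855
(3,3): Delta=-0.0992 Bond=50.8188
V0=39.5224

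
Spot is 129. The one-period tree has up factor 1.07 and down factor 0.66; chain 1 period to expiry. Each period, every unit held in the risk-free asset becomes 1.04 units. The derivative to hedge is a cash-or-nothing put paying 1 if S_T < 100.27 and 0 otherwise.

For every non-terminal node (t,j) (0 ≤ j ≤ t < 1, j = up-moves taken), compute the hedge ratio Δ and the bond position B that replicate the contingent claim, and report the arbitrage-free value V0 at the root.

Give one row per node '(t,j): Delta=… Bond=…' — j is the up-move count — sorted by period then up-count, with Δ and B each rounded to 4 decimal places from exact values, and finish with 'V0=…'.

(0,0): Delta=-0.0189 Bond=2.5094
V0=0.0704

Since d<R<u, set p* = (R−d)/(u−d) = 0.9268; price each node as the discounted p*-expectation of its children.
Terminal values V(1,·): V(1,0)=1.0000, V(1,1)=0.0000
  t=0,j=0: stock 129.0000 → up 138.0300 (V=0.0000), down 85.1400 (V=1.0000). Price 0.0704; hedge Δ=-0.0189, bond B=2.5094.
Self-financing check: at every node Δ·S+B equals the discounted successor values.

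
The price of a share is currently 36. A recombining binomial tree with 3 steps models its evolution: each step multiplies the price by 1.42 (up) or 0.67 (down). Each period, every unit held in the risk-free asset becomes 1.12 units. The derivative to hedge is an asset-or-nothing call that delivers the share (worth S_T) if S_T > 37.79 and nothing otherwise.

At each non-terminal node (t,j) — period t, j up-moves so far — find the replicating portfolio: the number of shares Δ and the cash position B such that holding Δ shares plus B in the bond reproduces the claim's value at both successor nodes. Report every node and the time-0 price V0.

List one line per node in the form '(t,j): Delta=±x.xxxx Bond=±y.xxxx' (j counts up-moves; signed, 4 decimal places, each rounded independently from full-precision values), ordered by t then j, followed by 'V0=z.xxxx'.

Under the risk-neutral measure, an up-move has probability p* = (R−d)/(u−d) = 0.6000 and values discount at R = 1.12.
Terminal payoffs: V(3,0)=0.0000, V(3,1)=0.0000, V(3,2)=48.6356, V(3,3)=103.0784
Node (2,0) S=16.1604: V=(p*·0.0000+(1−p*)·0.0000)/1.12=0.0000; Δ=(0.0000−0.0000)/(22.9478−10.8275)=0.0000; B=V−Δ·S=0.0000
Node (2,1) S=34.2504: V=(p*·48.6356+(1−p*)·0.0000)/1.12=26.0548; Δ=(48.6356−0.0000)/(48.6356−22.9478)=1.8933; B=V−Δ·S=-38.7927
Node (2,2) S=72.5904: V=(p*·103.0784+(1−p*)·48.6356)/1.12=72.5904; Δ=(103.0784−48.6356)/(103.0784−48.6356)=1.0000; B=V−Δ·S=0.0000
Node (1,0) S=24.1200: V=(p*·26.0548+(1−p*)·0.0000)/1.12=13.9579; Δ=(26.0548−0.0000)/(34.2504−16.1604)=1.4403; B=V−Δ·S=-20.7818
Node (1,1) S=51.1200: V=(p*·72.5904+(1−p*)·26.0548)/1.12=48.1930; Δ=(72.5904−26.0548)/(72.5904−34.2504)=1.2138; B=V−Δ·S=-13.8545
Node (0,0) S=36.0000: V=(p*·48.1930+(1−p*)·13.9579)/1.12=30.8026; Δ=(48.1930−13.9579)/(51.1200−24.1200)=1.2680; B=V−Δ·S=-14.8441
The time-0 hedge costs 30.8026, which is the no-arbitrage price.

(0,0): Delta=1.2680 Bond=-14.8441
(1,0): Delta=1.4403 Bond=-20.7818
(1,1): Delta=1.2138 Bond=-13.8545
(2,0): Delta=0.0000 Bond=0.0000
(2,1): Delta=1.8933 Bond=-38.7927
(2,2): Delta=1.0000 Bond=0.0000
V0=30.8026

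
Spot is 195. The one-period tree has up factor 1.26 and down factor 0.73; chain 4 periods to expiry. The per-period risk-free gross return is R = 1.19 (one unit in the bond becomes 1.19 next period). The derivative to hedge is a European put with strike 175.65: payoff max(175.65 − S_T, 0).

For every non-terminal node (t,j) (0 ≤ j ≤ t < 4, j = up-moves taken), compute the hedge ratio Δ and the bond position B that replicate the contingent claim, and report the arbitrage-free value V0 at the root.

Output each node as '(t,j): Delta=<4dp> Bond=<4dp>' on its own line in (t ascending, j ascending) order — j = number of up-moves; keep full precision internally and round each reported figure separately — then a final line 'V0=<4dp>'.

(0,0): Delta=-0.0369 Bond=7.9571
(1,0): Delta=-0.2307 Bond=37.0583
(1,1): Delta=-0.0198 Bond=5.2705
(2,0): Delta=-1.0000 Bond=124.0379
(2,1): Delta=-0.1629 Bond=31.9348
(2,2): Delta=-0.0072 Bond=2.3667
(3,0): Delta=-1.0000 Bond=147.6050
(3,1): Delta=-1.0000 Bond=147.6050
(3,2): Delta=-0.0891 Bond=21.3238
(3,3): Delta=0.0000 Bond=0.0000
V0=0.7573

No-arbitrage ⇒ martingale measure with p* = (R−d)/(u−d) = 0.8679.
At expiry t=4: V(4,0)=120.2734, V(4,1)=80.0685, V(4,2)=10.6738, V(4,3)=0.0000, V(4,4)=0.0000
  t=3,j=0: stock 75.8583 → up 95.5815 (V=80.0685), down 55.3766 (V=120.2734). Price 71.7467; hedge Δ=-1.0000, bond B=147.6050.
  t=3,j=1: stock 130.9335 → up 164.9762 (V=10.6738), down 95.5815 (V=80.0685). Price 16.6715; hedge Δ=-1.0000, bond B=147.6050.
  t=3,j=2: stock 225.9949 → up 284.7535 (V=0.0000), down 164.9762 (V=10.6738). Price 1.1847; hedge Δ=-0.0891, bond B=21.3238.
  t=3,j=3: stock 390.0733 → up 491.4924 (V=0.0000), down 284.7535 (V=0.0000). Price 0.0000; hedge Δ=0.0000, bond B=0.0000.
  t=2,j=0: stock 103.9155 → up 130.9335 (V=16.6715), down 75.8583 (V=71.7467). Price 20.1224; hedge Δ=-1.0000, bond B=124.0379.
  t=2,j=1: stock 179.3610 → up 225.9949 (V=1.1847), down 130.9335 (V=16.6715). Price 2.7144; hedge Δ=-0.1629, bond B=31.9348.
  t=2,j=2: stock 309.5820 → up 390.0733 (V=0.0000), down 225.9949 (V=1.1847). Price 0.1315; hedge Δ=-0.0072, bond B=2.3667.
  t=1,j=0: stock 142.3500 → up 179.3610 (V=2.7144), down 103.9155 (V=20.1224). Price 4.2131; hedge Δ=-0.2307, bond B=37.0583.
  t=1,j=1: stock 245.7000 → up 309.5820 (V=0.1315), down 179.3610 (V=2.7144). Price 0.3972; hedge Δ=-0.0198, bond B=5.2705.
  t=0,j=0: stock 195.0000 → up 245.7000 (V=0.3972), down 142.3500 (V=4.2131). Price 0.7573; hedge Δ=-0.0369, bond B=7.9571.
Check: Δ(0,0)·S0 + B(0,0) = 0.7573 = V0.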